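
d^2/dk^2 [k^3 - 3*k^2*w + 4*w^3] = 6*k - 6*w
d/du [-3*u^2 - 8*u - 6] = -6*u - 8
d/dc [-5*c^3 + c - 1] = 1 - 15*c^2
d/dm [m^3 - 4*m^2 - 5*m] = 3*m^2 - 8*m - 5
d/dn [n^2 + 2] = 2*n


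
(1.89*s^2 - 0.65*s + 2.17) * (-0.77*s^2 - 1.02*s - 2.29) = -1.4553*s^4 - 1.4273*s^3 - 5.336*s^2 - 0.7249*s - 4.9693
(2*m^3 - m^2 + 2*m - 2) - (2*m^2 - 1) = 2*m^3 - 3*m^2 + 2*m - 1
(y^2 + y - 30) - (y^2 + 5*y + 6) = -4*y - 36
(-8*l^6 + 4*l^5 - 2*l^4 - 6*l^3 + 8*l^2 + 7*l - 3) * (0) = 0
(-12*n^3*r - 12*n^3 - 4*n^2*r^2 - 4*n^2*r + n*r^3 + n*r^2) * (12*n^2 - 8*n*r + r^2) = -144*n^5*r - 144*n^5 + 48*n^4*r^2 + 48*n^4*r + 32*n^3*r^3 + 32*n^3*r^2 - 12*n^2*r^4 - 12*n^2*r^3 + n*r^5 + n*r^4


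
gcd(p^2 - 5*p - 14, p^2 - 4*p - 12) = p + 2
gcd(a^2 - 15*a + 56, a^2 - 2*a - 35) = a - 7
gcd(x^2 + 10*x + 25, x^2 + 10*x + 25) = x^2 + 10*x + 25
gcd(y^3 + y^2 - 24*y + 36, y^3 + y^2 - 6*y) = y - 2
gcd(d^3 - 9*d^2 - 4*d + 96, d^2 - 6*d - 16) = d - 8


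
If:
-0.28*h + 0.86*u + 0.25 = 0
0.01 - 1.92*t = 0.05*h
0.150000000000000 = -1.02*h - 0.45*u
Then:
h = -0.02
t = 0.01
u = -0.30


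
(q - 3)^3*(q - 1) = q^4 - 10*q^3 + 36*q^2 - 54*q + 27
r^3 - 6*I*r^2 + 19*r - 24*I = (r - 8*I)*(r - I)*(r + 3*I)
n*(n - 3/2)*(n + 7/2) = n^3 + 2*n^2 - 21*n/4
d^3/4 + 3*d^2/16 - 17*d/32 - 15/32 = (d/4 + 1/4)*(d - 3/2)*(d + 5/4)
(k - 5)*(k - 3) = k^2 - 8*k + 15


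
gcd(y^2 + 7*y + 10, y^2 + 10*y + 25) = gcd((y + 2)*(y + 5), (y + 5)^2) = y + 5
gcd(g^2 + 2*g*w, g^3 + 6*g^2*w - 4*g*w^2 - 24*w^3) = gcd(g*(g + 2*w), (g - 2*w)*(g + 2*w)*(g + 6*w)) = g + 2*w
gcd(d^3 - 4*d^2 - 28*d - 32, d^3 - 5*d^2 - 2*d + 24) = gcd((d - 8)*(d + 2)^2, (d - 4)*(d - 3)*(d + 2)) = d + 2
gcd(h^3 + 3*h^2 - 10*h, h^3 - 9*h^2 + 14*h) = h^2 - 2*h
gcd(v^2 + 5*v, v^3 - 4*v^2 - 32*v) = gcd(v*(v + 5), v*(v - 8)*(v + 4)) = v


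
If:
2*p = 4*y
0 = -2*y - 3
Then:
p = -3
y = -3/2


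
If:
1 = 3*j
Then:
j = 1/3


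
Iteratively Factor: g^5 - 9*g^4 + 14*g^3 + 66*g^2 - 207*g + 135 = (g - 1)*(g^4 - 8*g^3 + 6*g^2 + 72*g - 135) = (g - 1)*(g + 3)*(g^3 - 11*g^2 + 39*g - 45) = (g - 3)*(g - 1)*(g + 3)*(g^2 - 8*g + 15) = (g - 5)*(g - 3)*(g - 1)*(g + 3)*(g - 3)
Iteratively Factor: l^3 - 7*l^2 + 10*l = (l - 5)*(l^2 - 2*l) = l*(l - 5)*(l - 2)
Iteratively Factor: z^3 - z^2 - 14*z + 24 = (z + 4)*(z^2 - 5*z + 6) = (z - 3)*(z + 4)*(z - 2)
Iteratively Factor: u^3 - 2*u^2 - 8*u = (u)*(u^2 - 2*u - 8) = u*(u - 4)*(u + 2)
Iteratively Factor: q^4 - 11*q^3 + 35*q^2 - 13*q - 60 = (q - 4)*(q^3 - 7*q^2 + 7*q + 15) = (q - 4)*(q + 1)*(q^2 - 8*q + 15) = (q - 4)*(q - 3)*(q + 1)*(q - 5)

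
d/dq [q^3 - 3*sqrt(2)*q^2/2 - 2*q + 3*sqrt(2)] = 3*q^2 - 3*sqrt(2)*q - 2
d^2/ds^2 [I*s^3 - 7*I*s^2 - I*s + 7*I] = I*(6*s - 14)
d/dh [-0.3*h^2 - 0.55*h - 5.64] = -0.6*h - 0.55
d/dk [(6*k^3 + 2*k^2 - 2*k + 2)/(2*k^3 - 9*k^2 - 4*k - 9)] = 2*(-29*k^4 - 20*k^3 - 100*k^2 + 13)/(4*k^6 - 36*k^5 + 65*k^4 + 36*k^3 + 178*k^2 + 72*k + 81)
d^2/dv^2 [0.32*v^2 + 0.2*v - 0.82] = 0.640000000000000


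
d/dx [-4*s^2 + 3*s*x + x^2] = 3*s + 2*x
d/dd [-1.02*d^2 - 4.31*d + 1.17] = -2.04*d - 4.31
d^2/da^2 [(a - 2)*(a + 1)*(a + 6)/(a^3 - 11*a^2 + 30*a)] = 4*(8*a^6 - 57*a^5 - 129*a^4 + 1439*a^3 - 2718*a^2 + 5940*a - 5400)/(a^3*(a^6 - 33*a^5 + 453*a^4 - 3311*a^3 + 13590*a^2 - 29700*a + 27000))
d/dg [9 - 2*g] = -2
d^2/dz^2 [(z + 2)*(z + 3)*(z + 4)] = 6*z + 18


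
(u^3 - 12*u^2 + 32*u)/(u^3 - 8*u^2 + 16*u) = (u - 8)/(u - 4)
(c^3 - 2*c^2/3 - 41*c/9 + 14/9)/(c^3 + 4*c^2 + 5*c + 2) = (9*c^2 - 24*c + 7)/(9*(c^2 + 2*c + 1))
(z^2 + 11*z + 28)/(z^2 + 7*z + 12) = (z + 7)/(z + 3)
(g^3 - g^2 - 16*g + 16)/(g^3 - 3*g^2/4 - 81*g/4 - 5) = 4*(g^2 - 5*g + 4)/(4*g^2 - 19*g - 5)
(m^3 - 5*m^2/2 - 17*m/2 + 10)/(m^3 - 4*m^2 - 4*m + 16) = (2*m^2 + 3*m - 5)/(2*(m^2 - 4))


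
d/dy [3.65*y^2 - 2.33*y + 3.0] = 7.3*y - 2.33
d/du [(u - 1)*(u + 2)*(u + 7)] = 3*u^2 + 16*u + 5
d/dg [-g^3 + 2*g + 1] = 2 - 3*g^2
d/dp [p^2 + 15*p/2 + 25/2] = 2*p + 15/2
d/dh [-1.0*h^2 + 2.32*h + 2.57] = 2.32 - 2.0*h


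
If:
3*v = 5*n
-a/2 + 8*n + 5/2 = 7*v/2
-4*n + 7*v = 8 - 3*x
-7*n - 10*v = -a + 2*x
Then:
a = 627/128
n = -3/128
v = -5/128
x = 349/128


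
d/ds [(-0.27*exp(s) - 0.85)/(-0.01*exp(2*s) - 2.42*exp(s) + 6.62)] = (-(0.02*exp(s) + 2.42)*(0.27*exp(s) + 0.85) + 0.0027*exp(2*s) + 0.6534*exp(s) - 1.7874)*exp(s)/(0.01*exp(2*s) + 2.42*exp(s) - 6.62)^2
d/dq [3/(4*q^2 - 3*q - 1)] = 3*(3 - 8*q)/(-4*q^2 + 3*q + 1)^2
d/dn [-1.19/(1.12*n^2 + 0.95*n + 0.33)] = (2.6656*n + 1.1305)/(1.12*n^2 + 0.95*n + 0.33)^2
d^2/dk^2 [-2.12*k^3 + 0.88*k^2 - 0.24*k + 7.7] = 1.76 - 12.72*k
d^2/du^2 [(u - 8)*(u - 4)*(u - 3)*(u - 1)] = 12*u^2 - 96*u + 166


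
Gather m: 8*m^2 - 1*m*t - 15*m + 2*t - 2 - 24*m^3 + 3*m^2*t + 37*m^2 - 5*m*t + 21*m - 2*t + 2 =-24*m^3 + m^2*(3*t + 45) + m*(6 - 6*t)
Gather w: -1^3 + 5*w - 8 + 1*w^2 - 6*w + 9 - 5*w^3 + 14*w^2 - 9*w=-5*w^3 + 15*w^2 - 10*w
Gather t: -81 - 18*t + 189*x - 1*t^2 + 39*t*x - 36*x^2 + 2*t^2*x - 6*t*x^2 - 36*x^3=t^2*(2*x - 1) + t*(-6*x^2 + 39*x - 18) - 36*x^3 - 36*x^2 + 189*x - 81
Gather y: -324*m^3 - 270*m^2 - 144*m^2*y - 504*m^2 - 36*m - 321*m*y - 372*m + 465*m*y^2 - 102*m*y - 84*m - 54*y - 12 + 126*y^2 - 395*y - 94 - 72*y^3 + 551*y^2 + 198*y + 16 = -324*m^3 - 774*m^2 - 492*m - 72*y^3 + y^2*(465*m + 677) + y*(-144*m^2 - 423*m - 251) - 90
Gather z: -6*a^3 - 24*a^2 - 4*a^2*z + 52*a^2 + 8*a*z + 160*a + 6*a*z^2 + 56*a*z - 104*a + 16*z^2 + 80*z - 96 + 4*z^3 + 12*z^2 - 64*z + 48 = -6*a^3 + 28*a^2 + 56*a + 4*z^3 + z^2*(6*a + 28) + z*(-4*a^2 + 64*a + 16) - 48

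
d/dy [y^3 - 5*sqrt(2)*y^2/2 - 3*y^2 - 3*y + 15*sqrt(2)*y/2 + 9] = 3*y^2 - 5*sqrt(2)*y - 6*y - 3 + 15*sqrt(2)/2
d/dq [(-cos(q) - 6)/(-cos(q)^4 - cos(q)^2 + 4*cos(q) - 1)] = (3*sin(q)^4 - 7*sin(q)^2 + 30*cos(q) + 6*cos(3*q) - 21)*sin(q)/(-sin(q)^4 + 3*sin(q)^2 + 4*cos(q) - 3)^2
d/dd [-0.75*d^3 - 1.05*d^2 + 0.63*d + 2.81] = -2.25*d^2 - 2.1*d + 0.63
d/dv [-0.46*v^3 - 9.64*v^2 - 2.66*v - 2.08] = -1.38*v^2 - 19.28*v - 2.66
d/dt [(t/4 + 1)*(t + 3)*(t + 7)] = 3*t^2/4 + 7*t + 61/4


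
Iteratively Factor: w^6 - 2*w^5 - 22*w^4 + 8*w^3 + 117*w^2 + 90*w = (w + 3)*(w^5 - 5*w^4 - 7*w^3 + 29*w^2 + 30*w) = (w + 1)*(w + 3)*(w^4 - 6*w^3 - w^2 + 30*w) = (w + 1)*(w + 2)*(w + 3)*(w^3 - 8*w^2 + 15*w) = w*(w + 1)*(w + 2)*(w + 3)*(w^2 - 8*w + 15) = w*(w - 3)*(w + 1)*(w + 2)*(w + 3)*(w - 5)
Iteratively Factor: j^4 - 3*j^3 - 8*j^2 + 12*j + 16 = (j + 2)*(j^3 - 5*j^2 + 2*j + 8) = (j + 1)*(j + 2)*(j^2 - 6*j + 8) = (j - 2)*(j + 1)*(j + 2)*(j - 4)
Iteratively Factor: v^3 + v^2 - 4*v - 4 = (v + 2)*(v^2 - v - 2) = (v + 1)*(v + 2)*(v - 2)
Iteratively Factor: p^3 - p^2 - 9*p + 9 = (p - 1)*(p^2 - 9) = (p - 1)*(p + 3)*(p - 3)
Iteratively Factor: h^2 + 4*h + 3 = (h + 1)*(h + 3)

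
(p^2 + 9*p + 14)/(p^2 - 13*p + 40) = (p^2 + 9*p + 14)/(p^2 - 13*p + 40)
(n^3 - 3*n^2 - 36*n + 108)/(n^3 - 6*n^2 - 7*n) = (-n^3 + 3*n^2 + 36*n - 108)/(n*(-n^2 + 6*n + 7))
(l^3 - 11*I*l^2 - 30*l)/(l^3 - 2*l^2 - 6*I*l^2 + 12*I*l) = (l - 5*I)/(l - 2)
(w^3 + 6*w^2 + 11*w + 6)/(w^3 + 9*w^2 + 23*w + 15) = (w + 2)/(w + 5)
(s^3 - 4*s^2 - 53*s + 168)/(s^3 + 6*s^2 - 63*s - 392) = (s - 3)/(s + 7)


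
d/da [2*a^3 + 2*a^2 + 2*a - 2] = 6*a^2 + 4*a + 2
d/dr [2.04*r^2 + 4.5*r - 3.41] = 4.08*r + 4.5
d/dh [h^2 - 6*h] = 2*h - 6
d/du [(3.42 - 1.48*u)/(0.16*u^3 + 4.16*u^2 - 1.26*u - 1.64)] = (0.4736*u^3 + 4.5152*u^2 - 28.4544*u + 6.7364)/(0.0256*u^6 + 1.3312*u^5 + 16.9024*u^4 - 11.008*u^3 - 12.0572*u^2 + 4.1328*u + 2.6896)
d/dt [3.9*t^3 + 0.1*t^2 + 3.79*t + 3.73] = 11.7*t^2 + 0.2*t + 3.79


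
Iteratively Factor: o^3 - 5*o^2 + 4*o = (o)*(o^2 - 5*o + 4) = o*(o - 1)*(o - 4)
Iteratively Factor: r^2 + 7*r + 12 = (r + 4)*(r + 3)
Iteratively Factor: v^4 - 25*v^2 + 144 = (v + 3)*(v^3 - 3*v^2 - 16*v + 48) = (v - 3)*(v + 3)*(v^2 - 16) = (v - 3)*(v + 3)*(v + 4)*(v - 4)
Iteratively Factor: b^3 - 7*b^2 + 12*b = (b - 3)*(b^2 - 4*b) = (b - 4)*(b - 3)*(b)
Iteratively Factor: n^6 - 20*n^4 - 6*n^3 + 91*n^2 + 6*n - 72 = (n - 1)*(n^5 + n^4 - 19*n^3 - 25*n^2 + 66*n + 72) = (n - 1)*(n + 1)*(n^4 - 19*n^2 - 6*n + 72) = (n - 2)*(n - 1)*(n + 1)*(n^3 + 2*n^2 - 15*n - 36) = (n - 2)*(n - 1)*(n + 1)*(n + 3)*(n^2 - n - 12) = (n - 4)*(n - 2)*(n - 1)*(n + 1)*(n + 3)*(n + 3)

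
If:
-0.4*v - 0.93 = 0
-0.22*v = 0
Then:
No Solution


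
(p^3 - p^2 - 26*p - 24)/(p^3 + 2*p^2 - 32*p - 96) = (p + 1)/(p + 4)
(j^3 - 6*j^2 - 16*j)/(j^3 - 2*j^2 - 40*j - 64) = j/(j + 4)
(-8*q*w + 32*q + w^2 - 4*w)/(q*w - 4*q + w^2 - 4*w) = (-8*q + w)/(q + w)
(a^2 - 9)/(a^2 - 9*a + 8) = (a^2 - 9)/(a^2 - 9*a + 8)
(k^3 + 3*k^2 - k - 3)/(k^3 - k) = (k + 3)/k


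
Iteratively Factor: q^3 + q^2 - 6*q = (q)*(q^2 + q - 6) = q*(q + 3)*(q - 2)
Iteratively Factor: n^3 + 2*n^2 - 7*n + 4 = (n - 1)*(n^2 + 3*n - 4) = (n - 1)*(n + 4)*(n - 1)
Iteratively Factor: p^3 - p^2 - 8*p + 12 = (p - 2)*(p^2 + p - 6) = (p - 2)^2*(p + 3)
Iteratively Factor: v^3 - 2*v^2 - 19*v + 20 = (v - 5)*(v^2 + 3*v - 4) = (v - 5)*(v - 1)*(v + 4)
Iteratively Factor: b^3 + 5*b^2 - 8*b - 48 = (b - 3)*(b^2 + 8*b + 16) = (b - 3)*(b + 4)*(b + 4)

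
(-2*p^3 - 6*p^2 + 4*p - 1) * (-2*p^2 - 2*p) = 4*p^5 + 16*p^4 + 4*p^3 - 6*p^2 + 2*p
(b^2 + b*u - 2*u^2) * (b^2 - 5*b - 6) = b^4 + b^3*u - 5*b^3 - 2*b^2*u^2 - 5*b^2*u - 6*b^2 + 10*b*u^2 - 6*b*u + 12*u^2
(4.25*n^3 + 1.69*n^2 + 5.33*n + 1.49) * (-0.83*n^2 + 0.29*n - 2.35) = -3.5275*n^5 - 0.1702*n^4 - 13.9213*n^3 - 3.6625*n^2 - 12.0934*n - 3.5015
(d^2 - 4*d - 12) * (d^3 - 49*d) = d^5 - 4*d^4 - 61*d^3 + 196*d^2 + 588*d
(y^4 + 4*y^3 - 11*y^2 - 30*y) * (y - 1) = y^5 + 3*y^4 - 15*y^3 - 19*y^2 + 30*y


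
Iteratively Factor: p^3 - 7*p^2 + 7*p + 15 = (p - 5)*(p^2 - 2*p - 3) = (p - 5)*(p + 1)*(p - 3)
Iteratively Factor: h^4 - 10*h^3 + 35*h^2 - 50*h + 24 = (h - 4)*(h^3 - 6*h^2 + 11*h - 6) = (h - 4)*(h - 2)*(h^2 - 4*h + 3) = (h - 4)*(h - 3)*(h - 2)*(h - 1)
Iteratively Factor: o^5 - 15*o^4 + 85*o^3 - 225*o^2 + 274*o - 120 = (o - 4)*(o^4 - 11*o^3 + 41*o^2 - 61*o + 30) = (o - 4)*(o - 2)*(o^3 - 9*o^2 + 23*o - 15) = (o - 4)*(o - 2)*(o - 1)*(o^2 - 8*o + 15) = (o - 5)*(o - 4)*(o - 2)*(o - 1)*(o - 3)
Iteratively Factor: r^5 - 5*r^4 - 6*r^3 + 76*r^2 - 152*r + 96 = (r - 2)*(r^4 - 3*r^3 - 12*r^2 + 52*r - 48) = (r - 3)*(r - 2)*(r^3 - 12*r + 16) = (r - 3)*(r - 2)^2*(r^2 + 2*r - 8) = (r - 3)*(r - 2)^2*(r + 4)*(r - 2)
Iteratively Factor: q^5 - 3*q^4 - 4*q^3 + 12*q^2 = (q - 2)*(q^4 - q^3 - 6*q^2) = q*(q - 2)*(q^3 - q^2 - 6*q) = q^2*(q - 2)*(q^2 - q - 6) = q^2*(q - 3)*(q - 2)*(q + 2)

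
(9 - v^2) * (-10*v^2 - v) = 10*v^4 + v^3 - 90*v^2 - 9*v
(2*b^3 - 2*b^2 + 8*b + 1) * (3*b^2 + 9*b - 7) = 6*b^5 + 12*b^4 - 8*b^3 + 89*b^2 - 47*b - 7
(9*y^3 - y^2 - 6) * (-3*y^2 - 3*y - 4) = -27*y^5 - 24*y^4 - 33*y^3 + 22*y^2 + 18*y + 24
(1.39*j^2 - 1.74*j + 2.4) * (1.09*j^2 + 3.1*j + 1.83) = 1.5151*j^4 + 2.4124*j^3 - 0.2343*j^2 + 4.2558*j + 4.392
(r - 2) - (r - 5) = 3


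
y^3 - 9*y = y*(y - 3)*(y + 3)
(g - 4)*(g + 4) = g^2 - 16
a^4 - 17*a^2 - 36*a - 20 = (a - 5)*(a + 1)*(a + 2)^2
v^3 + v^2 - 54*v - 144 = (v - 8)*(v + 3)*(v + 6)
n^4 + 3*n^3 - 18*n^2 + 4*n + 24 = (n - 2)^2*(n + 1)*(n + 6)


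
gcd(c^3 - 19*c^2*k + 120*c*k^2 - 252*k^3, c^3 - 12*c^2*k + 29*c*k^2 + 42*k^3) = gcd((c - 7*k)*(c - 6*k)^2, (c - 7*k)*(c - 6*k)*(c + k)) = c^2 - 13*c*k + 42*k^2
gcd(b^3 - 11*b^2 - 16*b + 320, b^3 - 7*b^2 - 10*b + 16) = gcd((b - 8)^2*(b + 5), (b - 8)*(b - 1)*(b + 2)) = b - 8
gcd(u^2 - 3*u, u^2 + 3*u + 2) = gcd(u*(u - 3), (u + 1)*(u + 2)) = 1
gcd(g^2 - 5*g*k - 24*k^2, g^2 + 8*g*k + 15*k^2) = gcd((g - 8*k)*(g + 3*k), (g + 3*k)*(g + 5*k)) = g + 3*k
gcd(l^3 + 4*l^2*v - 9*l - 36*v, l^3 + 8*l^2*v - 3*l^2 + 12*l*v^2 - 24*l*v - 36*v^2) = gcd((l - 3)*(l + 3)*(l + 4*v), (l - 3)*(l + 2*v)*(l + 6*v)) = l - 3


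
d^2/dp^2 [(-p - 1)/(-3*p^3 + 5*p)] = 2*(27*p^5 + 54*p^4 + 15*p^3 - 45*p^2 + 25)/(p^3*(27*p^6 - 135*p^4 + 225*p^2 - 125))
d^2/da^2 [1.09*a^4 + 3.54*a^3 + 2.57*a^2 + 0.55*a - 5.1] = 13.08*a^2 + 21.24*a + 5.14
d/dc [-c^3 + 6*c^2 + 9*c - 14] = -3*c^2 + 12*c + 9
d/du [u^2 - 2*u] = 2*u - 2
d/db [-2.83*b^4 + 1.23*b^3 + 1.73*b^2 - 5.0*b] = -11.32*b^3 + 3.69*b^2 + 3.46*b - 5.0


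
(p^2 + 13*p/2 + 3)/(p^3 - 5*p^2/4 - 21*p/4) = 2*(2*p^2 + 13*p + 6)/(p*(4*p^2 - 5*p - 21))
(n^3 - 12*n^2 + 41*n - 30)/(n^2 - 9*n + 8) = (n^2 - 11*n + 30)/(n - 8)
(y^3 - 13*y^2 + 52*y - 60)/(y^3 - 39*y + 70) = (y - 6)/(y + 7)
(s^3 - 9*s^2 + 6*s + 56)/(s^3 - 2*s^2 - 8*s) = (s - 7)/s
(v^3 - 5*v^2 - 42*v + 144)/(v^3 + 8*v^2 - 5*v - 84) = (v^2 - 2*v - 48)/(v^2 + 11*v + 28)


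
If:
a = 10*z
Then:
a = 10*z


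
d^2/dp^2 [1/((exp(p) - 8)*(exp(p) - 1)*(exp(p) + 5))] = (9*exp(5*p) - 44*exp(4*p) - 10*exp(3*p) + 84*exp(2*p) + 2009*exp(p) + 1480)*exp(p)/(exp(9*p) - 12*exp(8*p) - 63*exp(7*p) + 944*exp(6*p) + 1371*exp(5*p) - 23388*exp(4*p) - 10333*exp(3*p) + 145080*exp(2*p) - 177600*exp(p) + 64000)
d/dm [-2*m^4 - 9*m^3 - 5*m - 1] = -8*m^3 - 27*m^2 - 5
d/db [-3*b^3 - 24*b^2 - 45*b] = -9*b^2 - 48*b - 45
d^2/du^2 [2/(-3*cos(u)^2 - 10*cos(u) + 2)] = (72*sin(u)^4 - 284*sin(u)^2 - 185*cos(u) + 45*cos(3*u) - 212)/(-3*sin(u)^2 + 10*cos(u) + 1)^3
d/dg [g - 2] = 1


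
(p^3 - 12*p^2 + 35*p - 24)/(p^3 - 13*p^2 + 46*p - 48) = (p - 1)/(p - 2)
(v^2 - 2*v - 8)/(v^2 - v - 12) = (v + 2)/(v + 3)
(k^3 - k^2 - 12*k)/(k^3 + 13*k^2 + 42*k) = (k^2 - k - 12)/(k^2 + 13*k + 42)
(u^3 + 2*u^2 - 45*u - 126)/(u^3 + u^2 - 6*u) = (u^2 - u - 42)/(u*(u - 2))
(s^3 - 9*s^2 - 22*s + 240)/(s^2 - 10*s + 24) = (s^2 - 3*s - 40)/(s - 4)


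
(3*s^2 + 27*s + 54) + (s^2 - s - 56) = 4*s^2 + 26*s - 2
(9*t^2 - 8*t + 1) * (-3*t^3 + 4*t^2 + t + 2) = -27*t^5 + 60*t^4 - 26*t^3 + 14*t^2 - 15*t + 2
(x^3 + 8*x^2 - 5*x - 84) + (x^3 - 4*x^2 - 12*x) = 2*x^3 + 4*x^2 - 17*x - 84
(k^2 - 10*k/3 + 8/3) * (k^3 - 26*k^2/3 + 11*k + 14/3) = k^5 - 12*k^4 + 383*k^3/9 - 496*k^2/9 + 124*k/9 + 112/9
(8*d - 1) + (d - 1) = 9*d - 2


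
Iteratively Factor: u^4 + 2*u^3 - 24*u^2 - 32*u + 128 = (u + 4)*(u^3 - 2*u^2 - 16*u + 32) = (u + 4)^2*(u^2 - 6*u + 8) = (u - 4)*(u + 4)^2*(u - 2)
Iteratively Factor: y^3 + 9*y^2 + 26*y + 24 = (y + 2)*(y^2 + 7*y + 12) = (y + 2)*(y + 3)*(y + 4)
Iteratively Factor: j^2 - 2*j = (j - 2)*(j)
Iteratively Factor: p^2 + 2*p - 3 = (p - 1)*(p + 3)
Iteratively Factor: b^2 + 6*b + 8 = (b + 4)*(b + 2)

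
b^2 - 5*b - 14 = (b - 7)*(b + 2)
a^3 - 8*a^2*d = a^2*(a - 8*d)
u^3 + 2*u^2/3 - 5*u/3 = u*(u - 1)*(u + 5/3)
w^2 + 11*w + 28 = (w + 4)*(w + 7)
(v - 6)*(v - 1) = v^2 - 7*v + 6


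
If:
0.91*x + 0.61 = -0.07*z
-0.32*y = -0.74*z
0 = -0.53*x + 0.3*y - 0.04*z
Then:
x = -0.63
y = -1.18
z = -0.51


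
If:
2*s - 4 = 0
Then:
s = 2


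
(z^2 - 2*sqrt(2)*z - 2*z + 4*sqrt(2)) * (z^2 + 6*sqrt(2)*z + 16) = z^4 - 2*z^3 + 4*sqrt(2)*z^3 - 8*sqrt(2)*z^2 - 8*z^2 - 32*sqrt(2)*z + 16*z + 64*sqrt(2)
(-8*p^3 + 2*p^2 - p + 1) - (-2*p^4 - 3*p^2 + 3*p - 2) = 2*p^4 - 8*p^3 + 5*p^2 - 4*p + 3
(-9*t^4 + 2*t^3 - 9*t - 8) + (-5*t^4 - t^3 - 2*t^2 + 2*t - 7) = -14*t^4 + t^3 - 2*t^2 - 7*t - 15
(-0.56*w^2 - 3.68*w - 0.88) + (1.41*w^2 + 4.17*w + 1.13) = 0.85*w^2 + 0.49*w + 0.25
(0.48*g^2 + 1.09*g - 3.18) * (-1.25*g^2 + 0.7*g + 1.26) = -0.6*g^4 - 1.0265*g^3 + 5.3428*g^2 - 0.8526*g - 4.0068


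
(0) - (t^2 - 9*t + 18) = -t^2 + 9*t - 18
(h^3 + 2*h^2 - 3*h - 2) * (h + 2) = h^4 + 4*h^3 + h^2 - 8*h - 4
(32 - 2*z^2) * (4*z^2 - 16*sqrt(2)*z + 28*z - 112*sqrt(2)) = -8*z^4 - 56*z^3 + 32*sqrt(2)*z^3 + 128*z^2 + 224*sqrt(2)*z^2 - 512*sqrt(2)*z + 896*z - 3584*sqrt(2)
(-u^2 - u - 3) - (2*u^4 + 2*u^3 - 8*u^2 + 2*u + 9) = -2*u^4 - 2*u^3 + 7*u^2 - 3*u - 12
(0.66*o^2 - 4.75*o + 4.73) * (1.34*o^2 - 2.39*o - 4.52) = 0.8844*o^4 - 7.9424*o^3 + 14.7075*o^2 + 10.1653*o - 21.3796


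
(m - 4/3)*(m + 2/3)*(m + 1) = m^3 + m^2/3 - 14*m/9 - 8/9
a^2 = a^2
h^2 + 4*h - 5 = (h - 1)*(h + 5)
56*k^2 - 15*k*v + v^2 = (-8*k + v)*(-7*k + v)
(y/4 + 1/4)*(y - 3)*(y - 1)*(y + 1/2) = y^4/4 - 5*y^3/8 - 5*y^2/8 + 5*y/8 + 3/8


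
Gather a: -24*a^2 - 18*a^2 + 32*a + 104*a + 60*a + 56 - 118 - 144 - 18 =-42*a^2 + 196*a - 224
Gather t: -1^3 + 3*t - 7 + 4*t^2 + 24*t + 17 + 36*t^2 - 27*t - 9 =40*t^2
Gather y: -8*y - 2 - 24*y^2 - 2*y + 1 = -24*y^2 - 10*y - 1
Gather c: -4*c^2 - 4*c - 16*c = -4*c^2 - 20*c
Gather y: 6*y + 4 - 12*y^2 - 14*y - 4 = -12*y^2 - 8*y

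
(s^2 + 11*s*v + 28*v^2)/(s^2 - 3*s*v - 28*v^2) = (s + 7*v)/(s - 7*v)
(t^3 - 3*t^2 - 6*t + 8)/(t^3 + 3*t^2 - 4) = (t - 4)/(t + 2)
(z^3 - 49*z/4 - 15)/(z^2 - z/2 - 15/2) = (z^2 - 5*z/2 - 6)/(z - 3)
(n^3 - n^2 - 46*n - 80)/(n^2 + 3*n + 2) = (n^2 - 3*n - 40)/(n + 1)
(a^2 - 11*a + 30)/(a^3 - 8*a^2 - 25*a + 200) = (a - 6)/(a^2 - 3*a - 40)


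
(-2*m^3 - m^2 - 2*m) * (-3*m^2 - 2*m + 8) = 6*m^5 + 7*m^4 - 8*m^3 - 4*m^2 - 16*m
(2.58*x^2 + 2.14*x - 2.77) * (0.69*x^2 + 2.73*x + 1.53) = 1.7802*x^4 + 8.52*x^3 + 7.8783*x^2 - 4.2879*x - 4.2381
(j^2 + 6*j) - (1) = j^2 + 6*j - 1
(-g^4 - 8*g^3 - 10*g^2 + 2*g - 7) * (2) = -2*g^4 - 16*g^3 - 20*g^2 + 4*g - 14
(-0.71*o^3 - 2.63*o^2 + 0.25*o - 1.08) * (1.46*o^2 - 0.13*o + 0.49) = -1.0366*o^5 - 3.7475*o^4 + 0.359*o^3 - 2.898*o^2 + 0.2629*o - 0.5292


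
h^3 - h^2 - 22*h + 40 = (h - 4)*(h - 2)*(h + 5)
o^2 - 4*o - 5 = (o - 5)*(o + 1)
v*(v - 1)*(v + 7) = v^3 + 6*v^2 - 7*v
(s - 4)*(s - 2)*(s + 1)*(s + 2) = s^4 - 3*s^3 - 8*s^2 + 12*s + 16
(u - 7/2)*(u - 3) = u^2 - 13*u/2 + 21/2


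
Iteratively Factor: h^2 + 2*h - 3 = (h - 1)*(h + 3)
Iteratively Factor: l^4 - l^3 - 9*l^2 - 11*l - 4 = (l + 1)*(l^3 - 2*l^2 - 7*l - 4) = (l + 1)^2*(l^2 - 3*l - 4) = (l - 4)*(l + 1)^2*(l + 1)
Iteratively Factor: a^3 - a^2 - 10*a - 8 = (a + 1)*(a^2 - 2*a - 8) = (a + 1)*(a + 2)*(a - 4)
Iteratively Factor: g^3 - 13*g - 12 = (g + 3)*(g^2 - 3*g - 4) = (g + 1)*(g + 3)*(g - 4)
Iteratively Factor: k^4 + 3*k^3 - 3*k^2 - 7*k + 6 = (k - 1)*(k^3 + 4*k^2 + k - 6) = (k - 1)*(k + 2)*(k^2 + 2*k - 3) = (k - 1)^2*(k + 2)*(k + 3)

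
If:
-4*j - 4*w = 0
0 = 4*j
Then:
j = 0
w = 0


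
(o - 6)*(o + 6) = o^2 - 36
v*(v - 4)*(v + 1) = v^3 - 3*v^2 - 4*v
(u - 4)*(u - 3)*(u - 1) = u^3 - 8*u^2 + 19*u - 12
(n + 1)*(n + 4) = n^2 + 5*n + 4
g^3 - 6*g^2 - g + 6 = (g - 6)*(g - 1)*(g + 1)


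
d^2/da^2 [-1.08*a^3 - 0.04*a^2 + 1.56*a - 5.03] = -6.48*a - 0.08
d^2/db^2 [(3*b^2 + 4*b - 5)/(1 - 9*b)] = 732/(729*b^3 - 243*b^2 + 27*b - 1)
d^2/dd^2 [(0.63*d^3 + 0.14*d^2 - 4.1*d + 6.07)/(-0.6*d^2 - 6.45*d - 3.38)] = (2.22044604925031e-16*d^5 + 1.06581410364015e-14*d^4 - 45.82827*d^3 - 93.81546*d^2 - 234.018432*d - 662.401462)/(0.216*d^6 + 6.966*d^5 + 78.5349*d^4 + 346.819725*d^3 + 442.41327*d^2 + 221.06214*d + 38.614472)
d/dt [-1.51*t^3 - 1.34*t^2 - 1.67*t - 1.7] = -4.53*t^2 - 2.68*t - 1.67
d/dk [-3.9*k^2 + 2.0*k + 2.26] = 2.0 - 7.8*k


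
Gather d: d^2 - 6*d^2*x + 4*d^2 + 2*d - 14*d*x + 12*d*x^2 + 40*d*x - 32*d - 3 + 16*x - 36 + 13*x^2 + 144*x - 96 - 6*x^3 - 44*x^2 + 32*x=d^2*(5 - 6*x) + d*(12*x^2 + 26*x - 30) - 6*x^3 - 31*x^2 + 192*x - 135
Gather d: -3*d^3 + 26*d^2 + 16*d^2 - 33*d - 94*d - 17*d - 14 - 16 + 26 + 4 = -3*d^3 + 42*d^2 - 144*d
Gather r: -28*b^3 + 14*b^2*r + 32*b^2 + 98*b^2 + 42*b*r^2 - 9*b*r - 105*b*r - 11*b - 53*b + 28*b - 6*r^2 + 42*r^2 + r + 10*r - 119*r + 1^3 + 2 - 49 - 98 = -28*b^3 + 130*b^2 - 36*b + r^2*(42*b + 36) + r*(14*b^2 - 114*b - 108) - 144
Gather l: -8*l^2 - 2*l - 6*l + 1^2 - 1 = -8*l^2 - 8*l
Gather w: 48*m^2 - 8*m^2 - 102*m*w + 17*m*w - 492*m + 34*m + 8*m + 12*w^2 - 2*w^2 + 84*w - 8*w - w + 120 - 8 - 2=40*m^2 - 450*m + 10*w^2 + w*(75 - 85*m) + 110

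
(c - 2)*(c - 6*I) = c^2 - 2*c - 6*I*c + 12*I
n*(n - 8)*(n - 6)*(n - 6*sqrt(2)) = n^4 - 14*n^3 - 6*sqrt(2)*n^3 + 48*n^2 + 84*sqrt(2)*n^2 - 288*sqrt(2)*n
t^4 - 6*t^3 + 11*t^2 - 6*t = t*(t - 3)*(t - 2)*(t - 1)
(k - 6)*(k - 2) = k^2 - 8*k + 12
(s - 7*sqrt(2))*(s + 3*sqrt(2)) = s^2 - 4*sqrt(2)*s - 42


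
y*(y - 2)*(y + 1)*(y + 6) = y^4 + 5*y^3 - 8*y^2 - 12*y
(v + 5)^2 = v^2 + 10*v + 25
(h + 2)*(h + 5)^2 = h^3 + 12*h^2 + 45*h + 50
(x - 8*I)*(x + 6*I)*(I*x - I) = I*x^3 + 2*x^2 - I*x^2 - 2*x + 48*I*x - 48*I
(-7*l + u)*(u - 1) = -7*l*u + 7*l + u^2 - u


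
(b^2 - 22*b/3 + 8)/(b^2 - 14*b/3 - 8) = (3*b - 4)/(3*b + 4)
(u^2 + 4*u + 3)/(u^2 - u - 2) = (u + 3)/(u - 2)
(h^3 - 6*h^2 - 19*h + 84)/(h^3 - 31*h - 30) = (-h^3 + 6*h^2 + 19*h - 84)/(-h^3 + 31*h + 30)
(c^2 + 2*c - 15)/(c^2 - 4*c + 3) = (c + 5)/(c - 1)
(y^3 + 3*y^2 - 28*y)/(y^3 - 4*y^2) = (y + 7)/y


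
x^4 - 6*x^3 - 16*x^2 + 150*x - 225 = (x - 5)*(x - 3)^2*(x + 5)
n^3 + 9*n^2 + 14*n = n*(n + 2)*(n + 7)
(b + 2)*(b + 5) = b^2 + 7*b + 10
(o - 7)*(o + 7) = o^2 - 49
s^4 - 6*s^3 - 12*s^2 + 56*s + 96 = (s - 6)*(s - 4)*(s + 2)^2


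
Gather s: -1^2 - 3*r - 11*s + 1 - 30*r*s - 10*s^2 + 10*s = -3*r - 10*s^2 + s*(-30*r - 1)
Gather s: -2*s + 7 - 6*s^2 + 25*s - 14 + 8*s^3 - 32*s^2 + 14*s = 8*s^3 - 38*s^2 + 37*s - 7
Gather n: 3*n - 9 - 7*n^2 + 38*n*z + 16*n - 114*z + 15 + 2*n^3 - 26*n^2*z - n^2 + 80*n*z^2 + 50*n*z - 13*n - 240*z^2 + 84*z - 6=2*n^3 + n^2*(-26*z - 8) + n*(80*z^2 + 88*z + 6) - 240*z^2 - 30*z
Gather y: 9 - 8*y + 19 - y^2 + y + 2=-y^2 - 7*y + 30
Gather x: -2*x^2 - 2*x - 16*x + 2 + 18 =-2*x^2 - 18*x + 20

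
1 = 1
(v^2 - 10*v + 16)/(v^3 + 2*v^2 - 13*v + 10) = (v - 8)/(v^2 + 4*v - 5)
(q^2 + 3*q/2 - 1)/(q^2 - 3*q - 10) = (q - 1/2)/(q - 5)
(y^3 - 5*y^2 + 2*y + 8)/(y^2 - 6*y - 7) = (y^2 - 6*y + 8)/(y - 7)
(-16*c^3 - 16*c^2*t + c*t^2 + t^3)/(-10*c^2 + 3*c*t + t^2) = (-16*c^3 - 16*c^2*t + c*t^2 + t^3)/(-10*c^2 + 3*c*t + t^2)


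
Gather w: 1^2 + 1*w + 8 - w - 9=0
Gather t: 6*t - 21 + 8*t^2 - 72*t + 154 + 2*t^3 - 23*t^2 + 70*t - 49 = 2*t^3 - 15*t^2 + 4*t + 84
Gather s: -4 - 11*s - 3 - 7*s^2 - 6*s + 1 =-7*s^2 - 17*s - 6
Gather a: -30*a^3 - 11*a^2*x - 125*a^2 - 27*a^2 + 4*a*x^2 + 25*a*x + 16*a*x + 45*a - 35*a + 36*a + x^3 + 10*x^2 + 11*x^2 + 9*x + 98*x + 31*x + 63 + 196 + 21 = -30*a^3 + a^2*(-11*x - 152) + a*(4*x^2 + 41*x + 46) + x^3 + 21*x^2 + 138*x + 280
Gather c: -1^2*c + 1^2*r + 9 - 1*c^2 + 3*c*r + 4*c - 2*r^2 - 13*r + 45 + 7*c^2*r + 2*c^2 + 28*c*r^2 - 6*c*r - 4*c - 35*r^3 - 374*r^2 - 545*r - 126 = c^2*(7*r + 1) + c*(28*r^2 - 3*r - 1) - 35*r^3 - 376*r^2 - 557*r - 72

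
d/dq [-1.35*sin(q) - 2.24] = -1.35*cos(q)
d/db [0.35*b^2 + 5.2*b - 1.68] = 0.7*b + 5.2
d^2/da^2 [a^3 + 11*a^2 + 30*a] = 6*a + 22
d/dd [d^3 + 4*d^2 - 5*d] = 3*d^2 + 8*d - 5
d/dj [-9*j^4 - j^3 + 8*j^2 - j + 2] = -36*j^3 - 3*j^2 + 16*j - 1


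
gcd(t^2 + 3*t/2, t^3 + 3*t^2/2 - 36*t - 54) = t + 3/2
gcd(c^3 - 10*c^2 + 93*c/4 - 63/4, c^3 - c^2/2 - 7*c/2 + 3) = c - 3/2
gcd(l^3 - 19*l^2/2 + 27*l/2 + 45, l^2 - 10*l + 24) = l - 6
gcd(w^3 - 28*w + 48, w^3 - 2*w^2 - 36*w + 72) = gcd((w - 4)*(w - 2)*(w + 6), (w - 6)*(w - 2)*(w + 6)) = w^2 + 4*w - 12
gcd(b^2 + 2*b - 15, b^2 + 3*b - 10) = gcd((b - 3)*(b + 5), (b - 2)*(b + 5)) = b + 5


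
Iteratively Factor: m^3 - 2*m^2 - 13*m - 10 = (m + 2)*(m^2 - 4*m - 5) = (m + 1)*(m + 2)*(m - 5)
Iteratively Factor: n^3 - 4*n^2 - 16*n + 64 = (n - 4)*(n^2 - 16) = (n - 4)*(n + 4)*(n - 4)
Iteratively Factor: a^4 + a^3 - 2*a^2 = (a)*(a^3 + a^2 - 2*a) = a*(a - 1)*(a^2 + 2*a) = a^2*(a - 1)*(a + 2)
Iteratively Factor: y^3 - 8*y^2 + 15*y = (y)*(y^2 - 8*y + 15) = y*(y - 5)*(y - 3)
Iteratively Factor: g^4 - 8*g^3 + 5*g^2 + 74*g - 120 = (g + 3)*(g^3 - 11*g^2 + 38*g - 40) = (g - 2)*(g + 3)*(g^2 - 9*g + 20) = (g - 5)*(g - 2)*(g + 3)*(g - 4)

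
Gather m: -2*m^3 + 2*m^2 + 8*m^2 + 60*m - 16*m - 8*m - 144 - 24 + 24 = -2*m^3 + 10*m^2 + 36*m - 144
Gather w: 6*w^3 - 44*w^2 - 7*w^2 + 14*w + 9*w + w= 6*w^3 - 51*w^2 + 24*w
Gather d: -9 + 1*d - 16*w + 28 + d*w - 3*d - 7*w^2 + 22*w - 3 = d*(w - 2) - 7*w^2 + 6*w + 16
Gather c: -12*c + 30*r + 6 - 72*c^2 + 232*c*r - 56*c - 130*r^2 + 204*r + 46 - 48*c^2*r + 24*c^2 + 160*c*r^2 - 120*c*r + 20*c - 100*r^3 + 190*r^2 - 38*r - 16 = c^2*(-48*r - 48) + c*(160*r^2 + 112*r - 48) - 100*r^3 + 60*r^2 + 196*r + 36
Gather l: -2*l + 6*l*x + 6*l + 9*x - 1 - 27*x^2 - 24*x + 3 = l*(6*x + 4) - 27*x^2 - 15*x + 2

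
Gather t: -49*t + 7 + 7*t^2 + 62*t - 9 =7*t^2 + 13*t - 2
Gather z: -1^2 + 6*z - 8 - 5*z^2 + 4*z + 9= -5*z^2 + 10*z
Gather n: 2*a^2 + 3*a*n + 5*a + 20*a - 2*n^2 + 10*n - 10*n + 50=2*a^2 + 3*a*n + 25*a - 2*n^2 + 50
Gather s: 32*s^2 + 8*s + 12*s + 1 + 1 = 32*s^2 + 20*s + 2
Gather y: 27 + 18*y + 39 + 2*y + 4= 20*y + 70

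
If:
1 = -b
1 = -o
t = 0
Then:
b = -1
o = -1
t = 0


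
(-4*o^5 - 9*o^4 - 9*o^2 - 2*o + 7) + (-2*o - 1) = -4*o^5 - 9*o^4 - 9*o^2 - 4*o + 6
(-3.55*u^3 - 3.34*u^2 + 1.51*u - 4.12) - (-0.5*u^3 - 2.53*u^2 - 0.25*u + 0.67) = -3.05*u^3 - 0.81*u^2 + 1.76*u - 4.79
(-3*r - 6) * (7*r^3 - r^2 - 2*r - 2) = -21*r^4 - 39*r^3 + 12*r^2 + 18*r + 12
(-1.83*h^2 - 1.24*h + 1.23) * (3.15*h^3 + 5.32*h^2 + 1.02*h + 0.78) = -5.7645*h^5 - 13.6416*h^4 - 4.5889*h^3 + 3.8514*h^2 + 0.2874*h + 0.9594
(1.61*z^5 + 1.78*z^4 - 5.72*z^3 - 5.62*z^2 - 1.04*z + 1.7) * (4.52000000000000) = 7.2772*z^5 + 8.0456*z^4 - 25.8544*z^3 - 25.4024*z^2 - 4.7008*z + 7.684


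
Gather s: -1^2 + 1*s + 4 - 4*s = 3 - 3*s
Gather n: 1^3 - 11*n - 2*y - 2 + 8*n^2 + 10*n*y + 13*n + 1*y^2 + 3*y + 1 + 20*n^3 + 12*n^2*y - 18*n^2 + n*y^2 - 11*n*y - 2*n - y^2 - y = 20*n^3 + n^2*(12*y - 10) + n*(y^2 - y)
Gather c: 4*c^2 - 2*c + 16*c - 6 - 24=4*c^2 + 14*c - 30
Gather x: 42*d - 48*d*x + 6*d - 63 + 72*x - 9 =48*d + x*(72 - 48*d) - 72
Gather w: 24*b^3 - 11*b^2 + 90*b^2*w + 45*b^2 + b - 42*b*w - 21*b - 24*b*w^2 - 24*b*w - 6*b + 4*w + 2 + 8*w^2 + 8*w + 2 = 24*b^3 + 34*b^2 - 26*b + w^2*(8 - 24*b) + w*(90*b^2 - 66*b + 12) + 4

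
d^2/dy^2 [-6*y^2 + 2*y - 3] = -12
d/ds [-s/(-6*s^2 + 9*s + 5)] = (-6*s^2 - 5)/(36*s^4 - 108*s^3 + 21*s^2 + 90*s + 25)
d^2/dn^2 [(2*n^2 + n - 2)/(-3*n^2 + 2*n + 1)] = 2*(-21*n^3 + 36*n^2 - 45*n + 14)/(27*n^6 - 54*n^5 + 9*n^4 + 28*n^3 - 3*n^2 - 6*n - 1)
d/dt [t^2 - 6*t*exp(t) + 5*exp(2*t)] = -6*t*exp(t) + 2*t + 10*exp(2*t) - 6*exp(t)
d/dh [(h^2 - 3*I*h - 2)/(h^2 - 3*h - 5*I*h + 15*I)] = (h^2*(-3 - 2*I) + h*(4 + 30*I) + 39 - 10*I)/(h^4 + h^3*(-6 - 10*I) + h^2*(-16 + 60*I) + h*(150 - 90*I) - 225)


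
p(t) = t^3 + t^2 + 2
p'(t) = 3*t^2 + 2*t = t*(3*t + 2)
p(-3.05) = -17.07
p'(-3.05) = 21.81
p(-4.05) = -48.03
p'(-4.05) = 41.11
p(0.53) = 2.43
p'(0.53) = 1.90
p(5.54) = 202.72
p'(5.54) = 103.15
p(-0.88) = 2.09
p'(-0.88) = 0.56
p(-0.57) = 2.14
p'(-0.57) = -0.17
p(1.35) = 6.28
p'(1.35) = 8.17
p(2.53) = 24.60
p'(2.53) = 24.26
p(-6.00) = -178.00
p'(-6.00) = 96.00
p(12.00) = 1874.00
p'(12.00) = 456.00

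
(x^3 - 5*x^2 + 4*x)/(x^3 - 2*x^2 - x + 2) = x*(x - 4)/(x^2 - x - 2)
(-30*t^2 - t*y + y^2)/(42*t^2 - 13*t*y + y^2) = (5*t + y)/(-7*t + y)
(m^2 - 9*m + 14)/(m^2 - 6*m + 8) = (m - 7)/(m - 4)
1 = 1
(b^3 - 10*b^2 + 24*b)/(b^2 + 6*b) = (b^2 - 10*b + 24)/(b + 6)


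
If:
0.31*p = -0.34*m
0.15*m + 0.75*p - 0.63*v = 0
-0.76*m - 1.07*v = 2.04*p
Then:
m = 0.00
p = 0.00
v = 0.00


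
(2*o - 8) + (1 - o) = o - 7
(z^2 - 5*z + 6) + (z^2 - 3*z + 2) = 2*z^2 - 8*z + 8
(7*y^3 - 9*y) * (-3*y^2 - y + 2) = -21*y^5 - 7*y^4 + 41*y^3 + 9*y^2 - 18*y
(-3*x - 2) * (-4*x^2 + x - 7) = 12*x^3 + 5*x^2 + 19*x + 14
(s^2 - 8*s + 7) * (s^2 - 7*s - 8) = s^4 - 15*s^3 + 55*s^2 + 15*s - 56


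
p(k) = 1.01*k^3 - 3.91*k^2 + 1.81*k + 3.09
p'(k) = 3.03*k^2 - 7.82*k + 1.81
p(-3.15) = -72.98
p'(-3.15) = 56.51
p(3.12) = 1.35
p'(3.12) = 6.91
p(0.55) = 3.07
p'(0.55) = -1.57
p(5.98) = 90.08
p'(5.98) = 63.40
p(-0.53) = 0.88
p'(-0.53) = 6.81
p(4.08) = 13.98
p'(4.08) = 20.34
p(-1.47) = -11.23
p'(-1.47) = 19.85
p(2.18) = -1.08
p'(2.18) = -0.84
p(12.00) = 1207.05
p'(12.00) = 344.29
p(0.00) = 3.09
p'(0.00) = 1.81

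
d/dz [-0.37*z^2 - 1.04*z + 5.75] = -0.74*z - 1.04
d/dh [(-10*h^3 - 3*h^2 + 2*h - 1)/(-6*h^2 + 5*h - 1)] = (60*h^4 - 100*h^3 + 27*h^2 - 6*h + 3)/(36*h^4 - 60*h^3 + 37*h^2 - 10*h + 1)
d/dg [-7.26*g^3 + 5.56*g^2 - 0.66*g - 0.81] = -21.78*g^2 + 11.12*g - 0.66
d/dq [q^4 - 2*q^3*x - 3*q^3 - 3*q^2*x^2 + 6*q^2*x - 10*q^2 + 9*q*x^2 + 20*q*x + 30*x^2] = 4*q^3 - 6*q^2*x - 9*q^2 - 6*q*x^2 + 12*q*x - 20*q + 9*x^2 + 20*x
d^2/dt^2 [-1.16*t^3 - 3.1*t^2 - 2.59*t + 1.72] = -6.96*t - 6.2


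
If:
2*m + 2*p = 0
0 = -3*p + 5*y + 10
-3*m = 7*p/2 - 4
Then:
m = -8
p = 8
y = 14/5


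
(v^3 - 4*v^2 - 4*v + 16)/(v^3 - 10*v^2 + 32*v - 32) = (v + 2)/(v - 4)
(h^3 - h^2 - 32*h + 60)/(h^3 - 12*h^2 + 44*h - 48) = (h^2 + h - 30)/(h^2 - 10*h + 24)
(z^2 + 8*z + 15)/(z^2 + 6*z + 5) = (z + 3)/(z + 1)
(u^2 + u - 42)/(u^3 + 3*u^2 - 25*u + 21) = (u - 6)/(u^2 - 4*u + 3)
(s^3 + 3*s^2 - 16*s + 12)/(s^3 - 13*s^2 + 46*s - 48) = (s^2 + 5*s - 6)/(s^2 - 11*s + 24)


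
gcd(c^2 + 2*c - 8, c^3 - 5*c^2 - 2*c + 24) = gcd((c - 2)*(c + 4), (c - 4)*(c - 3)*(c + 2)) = 1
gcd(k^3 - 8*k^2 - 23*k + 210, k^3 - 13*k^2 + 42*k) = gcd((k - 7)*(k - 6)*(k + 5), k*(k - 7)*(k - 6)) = k^2 - 13*k + 42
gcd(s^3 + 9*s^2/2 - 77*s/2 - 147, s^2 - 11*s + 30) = s - 6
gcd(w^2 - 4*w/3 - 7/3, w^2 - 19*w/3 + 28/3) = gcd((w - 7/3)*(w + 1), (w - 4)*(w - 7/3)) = w - 7/3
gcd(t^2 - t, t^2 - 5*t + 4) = t - 1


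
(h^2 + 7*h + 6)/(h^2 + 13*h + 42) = (h + 1)/(h + 7)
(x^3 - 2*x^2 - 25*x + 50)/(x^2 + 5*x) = x - 7 + 10/x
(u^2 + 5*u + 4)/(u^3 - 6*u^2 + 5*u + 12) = (u + 4)/(u^2 - 7*u + 12)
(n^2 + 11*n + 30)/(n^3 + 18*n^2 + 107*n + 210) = 1/(n + 7)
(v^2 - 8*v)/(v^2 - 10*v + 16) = v/(v - 2)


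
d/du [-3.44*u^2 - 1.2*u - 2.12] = -6.88*u - 1.2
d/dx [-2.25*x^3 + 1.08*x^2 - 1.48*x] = -6.75*x^2 + 2.16*x - 1.48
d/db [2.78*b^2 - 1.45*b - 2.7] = 5.56*b - 1.45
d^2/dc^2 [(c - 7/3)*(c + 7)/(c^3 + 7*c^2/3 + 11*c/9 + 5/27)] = 54*(81*c^4 + 1080*c^3 - 6318*c^2 - 19344*c - 13387)/(2187*c^7 + 13851*c^6 + 34263*c^5 + 42039*c^4 + 27297*c^3 + 9585*c^2 + 1725*c + 125)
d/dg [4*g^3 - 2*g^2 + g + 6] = 12*g^2 - 4*g + 1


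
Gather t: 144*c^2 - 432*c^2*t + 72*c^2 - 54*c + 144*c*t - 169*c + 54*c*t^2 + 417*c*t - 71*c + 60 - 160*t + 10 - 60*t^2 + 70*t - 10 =216*c^2 - 294*c + t^2*(54*c - 60) + t*(-432*c^2 + 561*c - 90) + 60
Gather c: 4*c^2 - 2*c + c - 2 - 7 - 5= 4*c^2 - c - 14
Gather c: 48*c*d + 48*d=48*c*d + 48*d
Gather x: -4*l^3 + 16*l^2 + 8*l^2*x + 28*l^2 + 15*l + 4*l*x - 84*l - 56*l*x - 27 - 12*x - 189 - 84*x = -4*l^3 + 44*l^2 - 69*l + x*(8*l^2 - 52*l - 96) - 216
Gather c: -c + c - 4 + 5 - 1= 0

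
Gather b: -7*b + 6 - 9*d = -7*b - 9*d + 6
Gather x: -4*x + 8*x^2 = 8*x^2 - 4*x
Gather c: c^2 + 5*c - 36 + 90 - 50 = c^2 + 5*c + 4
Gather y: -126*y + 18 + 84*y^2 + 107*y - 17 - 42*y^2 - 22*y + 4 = 42*y^2 - 41*y + 5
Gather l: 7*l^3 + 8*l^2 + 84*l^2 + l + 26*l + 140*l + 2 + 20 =7*l^3 + 92*l^2 + 167*l + 22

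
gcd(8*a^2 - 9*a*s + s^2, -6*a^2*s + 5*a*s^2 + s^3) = -a + s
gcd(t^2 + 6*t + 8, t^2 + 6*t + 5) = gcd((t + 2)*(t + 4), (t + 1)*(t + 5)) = 1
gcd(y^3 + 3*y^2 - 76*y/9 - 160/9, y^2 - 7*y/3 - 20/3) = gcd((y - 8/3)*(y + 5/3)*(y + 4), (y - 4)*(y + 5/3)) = y + 5/3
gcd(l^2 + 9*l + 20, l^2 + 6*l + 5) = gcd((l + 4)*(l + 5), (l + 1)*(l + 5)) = l + 5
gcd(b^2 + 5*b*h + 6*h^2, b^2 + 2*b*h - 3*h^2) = b + 3*h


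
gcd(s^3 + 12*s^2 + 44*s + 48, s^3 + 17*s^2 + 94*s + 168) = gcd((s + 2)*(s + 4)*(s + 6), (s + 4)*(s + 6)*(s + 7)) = s^2 + 10*s + 24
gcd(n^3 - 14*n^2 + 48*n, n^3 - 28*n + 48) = 1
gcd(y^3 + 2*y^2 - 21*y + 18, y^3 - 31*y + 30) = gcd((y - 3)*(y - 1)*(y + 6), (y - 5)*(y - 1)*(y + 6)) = y^2 + 5*y - 6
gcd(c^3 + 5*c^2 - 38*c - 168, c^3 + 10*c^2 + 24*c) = c + 4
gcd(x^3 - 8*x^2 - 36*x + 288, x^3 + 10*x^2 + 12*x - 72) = x + 6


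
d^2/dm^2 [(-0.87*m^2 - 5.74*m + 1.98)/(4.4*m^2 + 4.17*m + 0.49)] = (-190.32728*m^3 + 241.25112*m^2 + 292.22688*m + 83.361594)/(85.184*m^6 + 242.1936*m^5 + 257.99268*m^4 + 126.454833*m^3 + 28.731003*m^2 + 3.003651*m + 0.117649)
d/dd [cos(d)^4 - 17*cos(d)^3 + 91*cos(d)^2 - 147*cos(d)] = (-4*cos(d)^3 + 51*cos(d)^2 - 182*cos(d) + 147)*sin(d)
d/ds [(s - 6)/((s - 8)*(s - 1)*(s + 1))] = 2*(-s^3 + 13*s^2 - 48*s + 1)/(s^6 - 16*s^5 + 62*s^4 + 32*s^3 - 127*s^2 - 16*s + 64)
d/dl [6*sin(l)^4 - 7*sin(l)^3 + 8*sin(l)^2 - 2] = (24*sin(l)^2 - 21*sin(l) + 16)*sin(l)*cos(l)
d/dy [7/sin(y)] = -7*cos(y)/sin(y)^2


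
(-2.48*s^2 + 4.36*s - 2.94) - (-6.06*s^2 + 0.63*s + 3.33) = 3.58*s^2 + 3.73*s - 6.27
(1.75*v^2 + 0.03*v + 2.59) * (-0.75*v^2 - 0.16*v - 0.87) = -1.3125*v^4 - 0.3025*v^3 - 3.4698*v^2 - 0.4405*v - 2.2533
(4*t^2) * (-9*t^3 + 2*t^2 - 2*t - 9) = -36*t^5 + 8*t^4 - 8*t^3 - 36*t^2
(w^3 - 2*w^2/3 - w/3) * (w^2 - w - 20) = w^5 - 5*w^4/3 - 59*w^3/3 + 41*w^2/3 + 20*w/3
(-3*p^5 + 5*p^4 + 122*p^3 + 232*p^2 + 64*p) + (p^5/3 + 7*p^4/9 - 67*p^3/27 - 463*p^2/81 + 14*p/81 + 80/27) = -8*p^5/3 + 52*p^4/9 + 3227*p^3/27 + 18329*p^2/81 + 5198*p/81 + 80/27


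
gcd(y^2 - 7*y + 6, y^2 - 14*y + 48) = y - 6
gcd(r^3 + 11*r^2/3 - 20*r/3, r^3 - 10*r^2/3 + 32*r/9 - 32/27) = r - 4/3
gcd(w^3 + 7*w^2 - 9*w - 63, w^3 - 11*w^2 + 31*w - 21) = w - 3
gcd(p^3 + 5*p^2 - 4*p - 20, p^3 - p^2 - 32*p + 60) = p - 2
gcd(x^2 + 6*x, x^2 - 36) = x + 6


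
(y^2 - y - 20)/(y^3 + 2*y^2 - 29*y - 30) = (y + 4)/(y^2 + 7*y + 6)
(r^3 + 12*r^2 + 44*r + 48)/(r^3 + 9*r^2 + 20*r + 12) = (r + 4)/(r + 1)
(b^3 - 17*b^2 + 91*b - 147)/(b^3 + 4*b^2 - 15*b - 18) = (b^2 - 14*b + 49)/(b^2 + 7*b + 6)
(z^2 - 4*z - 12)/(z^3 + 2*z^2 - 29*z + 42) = (z^2 - 4*z - 12)/(z^3 + 2*z^2 - 29*z + 42)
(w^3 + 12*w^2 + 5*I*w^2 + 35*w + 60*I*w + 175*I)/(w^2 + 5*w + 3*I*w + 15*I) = (w^2 + w*(7 + 5*I) + 35*I)/(w + 3*I)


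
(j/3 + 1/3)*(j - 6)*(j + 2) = j^3/3 - j^2 - 16*j/3 - 4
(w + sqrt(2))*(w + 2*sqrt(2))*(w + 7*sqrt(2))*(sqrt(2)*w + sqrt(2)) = sqrt(2)*w^4 + sqrt(2)*w^3 + 20*w^3 + 20*w^2 + 46*sqrt(2)*w^2 + 56*w + 46*sqrt(2)*w + 56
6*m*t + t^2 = t*(6*m + t)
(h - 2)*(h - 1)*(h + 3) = h^3 - 7*h + 6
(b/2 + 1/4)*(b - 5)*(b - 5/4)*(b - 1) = b^4/2 - 27*b^3/8 + 71*b^2/16 - 25/16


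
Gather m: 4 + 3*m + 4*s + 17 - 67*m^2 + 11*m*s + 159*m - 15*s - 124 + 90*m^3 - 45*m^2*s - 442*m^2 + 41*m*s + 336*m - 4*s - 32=90*m^3 + m^2*(-45*s - 509) + m*(52*s + 498) - 15*s - 135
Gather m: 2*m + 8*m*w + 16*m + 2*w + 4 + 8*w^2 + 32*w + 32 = m*(8*w + 18) + 8*w^2 + 34*w + 36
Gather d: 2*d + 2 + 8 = 2*d + 10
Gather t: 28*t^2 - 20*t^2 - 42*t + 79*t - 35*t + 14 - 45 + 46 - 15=8*t^2 + 2*t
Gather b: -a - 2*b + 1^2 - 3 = -a - 2*b - 2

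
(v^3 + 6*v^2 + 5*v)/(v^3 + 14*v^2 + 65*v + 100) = v*(v + 1)/(v^2 + 9*v + 20)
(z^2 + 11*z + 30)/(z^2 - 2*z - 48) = (z + 5)/(z - 8)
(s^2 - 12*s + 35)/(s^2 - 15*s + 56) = (s - 5)/(s - 8)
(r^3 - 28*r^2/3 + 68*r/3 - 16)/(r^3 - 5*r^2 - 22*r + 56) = (r^2 - 22*r/3 + 8)/(r^2 - 3*r - 28)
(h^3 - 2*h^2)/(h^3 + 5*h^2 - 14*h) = h/(h + 7)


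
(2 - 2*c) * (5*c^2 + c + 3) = -10*c^3 + 8*c^2 - 4*c + 6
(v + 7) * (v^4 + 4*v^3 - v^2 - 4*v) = v^5 + 11*v^4 + 27*v^3 - 11*v^2 - 28*v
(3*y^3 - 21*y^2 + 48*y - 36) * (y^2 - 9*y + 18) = 3*y^5 - 48*y^4 + 291*y^3 - 846*y^2 + 1188*y - 648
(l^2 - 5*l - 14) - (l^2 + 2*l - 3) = -7*l - 11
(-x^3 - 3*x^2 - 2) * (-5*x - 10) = 5*x^4 + 25*x^3 + 30*x^2 + 10*x + 20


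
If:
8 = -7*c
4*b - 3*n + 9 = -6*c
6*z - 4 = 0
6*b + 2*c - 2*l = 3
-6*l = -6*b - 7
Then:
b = 40/21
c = -8/7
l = 43/14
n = 205/63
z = 2/3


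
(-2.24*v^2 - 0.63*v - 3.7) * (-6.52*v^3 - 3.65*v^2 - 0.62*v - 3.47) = 14.6048*v^5 + 12.2836*v^4 + 27.8123*v^3 + 21.6684*v^2 + 4.4801*v + 12.839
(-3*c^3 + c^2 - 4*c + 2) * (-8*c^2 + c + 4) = 24*c^5 - 11*c^4 + 21*c^3 - 16*c^2 - 14*c + 8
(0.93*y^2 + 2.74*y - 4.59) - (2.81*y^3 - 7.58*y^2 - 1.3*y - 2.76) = -2.81*y^3 + 8.51*y^2 + 4.04*y - 1.83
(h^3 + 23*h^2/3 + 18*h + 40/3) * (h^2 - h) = h^5 + 20*h^4/3 + 31*h^3/3 - 14*h^2/3 - 40*h/3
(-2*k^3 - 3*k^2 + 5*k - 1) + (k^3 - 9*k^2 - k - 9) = -k^3 - 12*k^2 + 4*k - 10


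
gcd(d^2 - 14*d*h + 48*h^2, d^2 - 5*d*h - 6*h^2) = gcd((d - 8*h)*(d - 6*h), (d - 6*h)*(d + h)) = d - 6*h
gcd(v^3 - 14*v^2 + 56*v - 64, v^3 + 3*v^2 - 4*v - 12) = v - 2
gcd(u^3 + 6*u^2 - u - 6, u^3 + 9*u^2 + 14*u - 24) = u^2 + 5*u - 6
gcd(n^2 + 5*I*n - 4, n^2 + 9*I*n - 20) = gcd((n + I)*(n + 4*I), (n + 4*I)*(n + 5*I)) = n + 4*I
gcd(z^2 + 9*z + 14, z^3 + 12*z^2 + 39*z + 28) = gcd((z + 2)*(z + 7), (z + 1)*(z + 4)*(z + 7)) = z + 7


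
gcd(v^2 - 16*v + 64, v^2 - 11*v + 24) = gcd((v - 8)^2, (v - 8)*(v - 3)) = v - 8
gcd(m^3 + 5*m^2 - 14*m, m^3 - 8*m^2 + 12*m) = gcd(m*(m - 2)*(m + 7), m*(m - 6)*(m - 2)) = m^2 - 2*m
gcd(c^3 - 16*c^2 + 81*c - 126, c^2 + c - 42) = c - 6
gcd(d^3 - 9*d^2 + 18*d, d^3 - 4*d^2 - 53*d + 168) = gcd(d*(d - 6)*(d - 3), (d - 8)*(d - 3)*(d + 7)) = d - 3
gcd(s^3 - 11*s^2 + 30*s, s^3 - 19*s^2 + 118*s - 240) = s^2 - 11*s + 30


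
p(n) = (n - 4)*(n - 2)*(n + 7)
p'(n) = (n - 4)*(n - 2) + (n - 4)*(n + 7) + (n - 2)*(n + 7) = 3*n^2 + 2*n - 34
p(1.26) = 16.75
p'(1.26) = -26.72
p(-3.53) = 144.49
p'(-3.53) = -3.68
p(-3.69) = 144.83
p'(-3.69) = -0.53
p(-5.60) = 102.14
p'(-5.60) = 48.88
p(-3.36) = 143.60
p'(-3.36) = -6.85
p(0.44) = 41.32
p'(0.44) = -32.54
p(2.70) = -8.83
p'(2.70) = -6.73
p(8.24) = 403.21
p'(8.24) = 186.17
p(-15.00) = -2584.00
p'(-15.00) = 611.00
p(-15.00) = -2584.00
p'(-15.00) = 611.00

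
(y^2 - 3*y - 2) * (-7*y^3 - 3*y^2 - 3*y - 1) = -7*y^5 + 18*y^4 + 20*y^3 + 14*y^2 + 9*y + 2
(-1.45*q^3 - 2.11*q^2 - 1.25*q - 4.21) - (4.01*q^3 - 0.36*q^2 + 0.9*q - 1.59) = -5.46*q^3 - 1.75*q^2 - 2.15*q - 2.62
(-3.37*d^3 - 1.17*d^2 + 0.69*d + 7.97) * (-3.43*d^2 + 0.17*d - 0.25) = 11.5591*d^5 + 3.4402*d^4 - 1.7231*d^3 - 26.9273*d^2 + 1.1824*d - 1.9925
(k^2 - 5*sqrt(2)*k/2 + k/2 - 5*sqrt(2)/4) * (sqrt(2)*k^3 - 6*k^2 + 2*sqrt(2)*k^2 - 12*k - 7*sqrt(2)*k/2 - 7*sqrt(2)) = sqrt(2)*k^5 - 11*k^4 + 5*sqrt(2)*k^4/2 - 55*k^3/2 + 25*sqrt(2)*k^3/2 + 13*k^2/2 + 115*sqrt(2)*k^2/4 + 23*sqrt(2)*k/2 + 175*k/4 + 35/2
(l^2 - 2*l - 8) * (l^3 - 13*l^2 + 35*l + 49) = l^5 - 15*l^4 + 53*l^3 + 83*l^2 - 378*l - 392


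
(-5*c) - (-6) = 6 - 5*c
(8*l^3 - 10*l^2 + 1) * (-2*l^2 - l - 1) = -16*l^5 + 12*l^4 + 2*l^3 + 8*l^2 - l - 1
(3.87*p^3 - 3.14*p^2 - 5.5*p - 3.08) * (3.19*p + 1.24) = 12.3453*p^4 - 5.2178*p^3 - 21.4386*p^2 - 16.6452*p - 3.8192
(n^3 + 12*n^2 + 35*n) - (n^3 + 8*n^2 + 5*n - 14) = 4*n^2 + 30*n + 14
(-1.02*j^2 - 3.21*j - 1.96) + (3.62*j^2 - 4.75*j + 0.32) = 2.6*j^2 - 7.96*j - 1.64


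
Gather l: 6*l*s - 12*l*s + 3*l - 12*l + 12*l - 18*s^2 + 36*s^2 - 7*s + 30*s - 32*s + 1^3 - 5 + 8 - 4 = l*(3 - 6*s) + 18*s^2 - 9*s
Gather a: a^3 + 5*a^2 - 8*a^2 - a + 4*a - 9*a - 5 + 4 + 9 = a^3 - 3*a^2 - 6*a + 8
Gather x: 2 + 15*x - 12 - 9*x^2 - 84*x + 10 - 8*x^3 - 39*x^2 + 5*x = -8*x^3 - 48*x^2 - 64*x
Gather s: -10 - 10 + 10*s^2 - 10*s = 10*s^2 - 10*s - 20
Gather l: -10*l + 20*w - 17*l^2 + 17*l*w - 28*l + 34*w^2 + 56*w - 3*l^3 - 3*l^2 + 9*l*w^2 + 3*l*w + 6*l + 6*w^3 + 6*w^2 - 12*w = -3*l^3 - 20*l^2 + l*(9*w^2 + 20*w - 32) + 6*w^3 + 40*w^2 + 64*w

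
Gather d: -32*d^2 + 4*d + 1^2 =-32*d^2 + 4*d + 1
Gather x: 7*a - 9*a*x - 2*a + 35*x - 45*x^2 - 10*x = 5*a - 45*x^2 + x*(25 - 9*a)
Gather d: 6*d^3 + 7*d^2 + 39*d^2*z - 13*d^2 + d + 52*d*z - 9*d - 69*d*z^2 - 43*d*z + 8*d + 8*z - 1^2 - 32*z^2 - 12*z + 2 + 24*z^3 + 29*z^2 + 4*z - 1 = 6*d^3 + d^2*(39*z - 6) + d*(-69*z^2 + 9*z) + 24*z^3 - 3*z^2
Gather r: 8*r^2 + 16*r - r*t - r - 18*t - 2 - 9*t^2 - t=8*r^2 + r*(15 - t) - 9*t^2 - 19*t - 2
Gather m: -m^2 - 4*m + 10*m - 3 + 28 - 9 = -m^2 + 6*m + 16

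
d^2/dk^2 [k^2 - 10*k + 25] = 2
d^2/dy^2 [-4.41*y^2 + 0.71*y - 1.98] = -8.82000000000000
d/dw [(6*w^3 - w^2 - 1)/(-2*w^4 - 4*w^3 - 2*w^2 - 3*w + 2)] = (12*w^6 - 4*w^5 - 16*w^4 - 44*w^3 + 27*w^2 - 8*w - 3)/(4*w^8 + 16*w^7 + 24*w^6 + 28*w^5 + 20*w^4 - 4*w^3 + w^2 - 12*w + 4)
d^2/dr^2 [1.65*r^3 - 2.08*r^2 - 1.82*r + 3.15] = 9.9*r - 4.16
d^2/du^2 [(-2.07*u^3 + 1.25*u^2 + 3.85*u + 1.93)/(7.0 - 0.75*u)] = (2.32875*u^3 - 65.205*u^2 + 608.58*u - 165.09625)/(0.421875*u^3 - 11.8125*u^2 + 110.25*u - 343.0)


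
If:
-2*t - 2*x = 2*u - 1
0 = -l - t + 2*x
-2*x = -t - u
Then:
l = u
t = 1/3 - u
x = 1/6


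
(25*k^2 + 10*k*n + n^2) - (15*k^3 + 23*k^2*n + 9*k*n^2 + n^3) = -15*k^3 - 23*k^2*n + 25*k^2 - 9*k*n^2 + 10*k*n - n^3 + n^2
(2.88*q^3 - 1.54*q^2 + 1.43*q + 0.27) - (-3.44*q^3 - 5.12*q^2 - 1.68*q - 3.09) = 6.32*q^3 + 3.58*q^2 + 3.11*q + 3.36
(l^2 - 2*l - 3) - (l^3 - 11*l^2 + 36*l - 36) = -l^3 + 12*l^2 - 38*l + 33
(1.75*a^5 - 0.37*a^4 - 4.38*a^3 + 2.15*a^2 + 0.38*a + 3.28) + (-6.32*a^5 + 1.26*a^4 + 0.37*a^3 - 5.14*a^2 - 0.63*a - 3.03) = -4.57*a^5 + 0.89*a^4 - 4.01*a^3 - 2.99*a^2 - 0.25*a + 0.25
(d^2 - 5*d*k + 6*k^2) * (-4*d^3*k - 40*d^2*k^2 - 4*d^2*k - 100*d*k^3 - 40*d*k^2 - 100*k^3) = -4*d^5*k - 20*d^4*k^2 - 4*d^4*k + 76*d^3*k^3 - 20*d^3*k^2 + 260*d^2*k^4 + 76*d^2*k^3 - 600*d*k^5 + 260*d*k^4 - 600*k^5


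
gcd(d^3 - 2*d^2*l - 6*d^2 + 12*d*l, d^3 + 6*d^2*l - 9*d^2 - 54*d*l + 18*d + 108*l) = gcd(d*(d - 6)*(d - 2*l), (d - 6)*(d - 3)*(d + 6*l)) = d - 6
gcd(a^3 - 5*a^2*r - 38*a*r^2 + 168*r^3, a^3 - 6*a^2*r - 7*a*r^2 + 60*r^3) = -a + 4*r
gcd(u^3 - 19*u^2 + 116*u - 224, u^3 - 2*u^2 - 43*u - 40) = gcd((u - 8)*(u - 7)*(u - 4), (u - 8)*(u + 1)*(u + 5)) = u - 8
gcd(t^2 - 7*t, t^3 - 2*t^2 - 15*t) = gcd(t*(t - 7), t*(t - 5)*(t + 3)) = t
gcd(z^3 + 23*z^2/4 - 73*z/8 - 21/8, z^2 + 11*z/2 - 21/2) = z^2 + 11*z/2 - 21/2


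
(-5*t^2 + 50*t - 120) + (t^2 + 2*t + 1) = -4*t^2 + 52*t - 119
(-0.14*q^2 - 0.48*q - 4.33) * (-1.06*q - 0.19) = 0.1484*q^3 + 0.5354*q^2 + 4.681*q + 0.8227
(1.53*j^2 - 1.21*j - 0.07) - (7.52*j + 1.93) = 1.53*j^2 - 8.73*j - 2.0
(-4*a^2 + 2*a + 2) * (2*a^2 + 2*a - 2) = -8*a^4 - 4*a^3 + 16*a^2 - 4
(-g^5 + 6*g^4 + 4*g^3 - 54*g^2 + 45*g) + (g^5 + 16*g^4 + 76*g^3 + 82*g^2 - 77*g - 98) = 22*g^4 + 80*g^3 + 28*g^2 - 32*g - 98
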